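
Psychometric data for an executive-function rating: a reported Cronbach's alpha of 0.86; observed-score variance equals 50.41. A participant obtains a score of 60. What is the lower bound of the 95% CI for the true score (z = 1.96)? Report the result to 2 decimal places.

σ = 50.41^(1/2) = 7.10000
The standard error of measurement is 7.10000×√(1 − 0.86000) ≈ 7.10000×0.37417 ≈ 2.65658.
Margin = 1.96 × 2.65658 ≈ 5.20689
Lower bound: 60 − 5.20689 = 54.79311

54.79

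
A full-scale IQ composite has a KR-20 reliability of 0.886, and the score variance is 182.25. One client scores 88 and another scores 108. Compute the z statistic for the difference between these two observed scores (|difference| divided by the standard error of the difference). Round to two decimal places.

3.10

SD = √182.25 = 13.500
SEM = 13.500 * √(1 − 0.886) = 13.500 * √0.114 ≈ 13.500 * 0.338 ≈ 4.558
Standard error of the difference = 4.558·√2 ≈ 6.446
z = 20 / 6.446 ≈ 3.103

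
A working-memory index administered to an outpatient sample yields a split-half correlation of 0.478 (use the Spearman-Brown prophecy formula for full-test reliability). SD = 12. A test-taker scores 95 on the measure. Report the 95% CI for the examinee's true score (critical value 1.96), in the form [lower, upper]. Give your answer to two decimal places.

Full-length reliability (Spearman-Brown) = 2(0.478)/(1+0.478) ≈ 0.6468
SEM = 12.0000×√(1 − 0.6468) ≈ 7.1315
Half-width = 1.96×7.1315 ≈ 13.9777
CI = 95 ± 13.9777 → [81.0223, 108.9777]

[81.02, 108.98]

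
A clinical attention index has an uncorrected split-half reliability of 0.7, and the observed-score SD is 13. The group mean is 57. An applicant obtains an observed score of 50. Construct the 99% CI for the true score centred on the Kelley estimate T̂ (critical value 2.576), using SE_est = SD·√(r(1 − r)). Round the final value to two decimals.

[38.47, 64.00]

r_full = 2·0.7 / (1 + 0.7) ≃ 0.824
Estimated true score = 0.824*50 + (1 − 0.824)*57 ≃ 51.235
SE_est = 13.000·√[r(1 − r)] ≃ 4.956
99% CI: 51.235 ± 12.766 ≃ (38.469, 64.002)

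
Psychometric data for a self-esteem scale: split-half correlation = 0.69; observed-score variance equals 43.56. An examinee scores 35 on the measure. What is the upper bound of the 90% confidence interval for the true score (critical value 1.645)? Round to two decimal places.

39.65

SD = √43.56 = 6.6000
r_full = 2·0.69 / (1 + 0.69) ≈ 0.8166
The standard error of measurement is 6.6000×√(1 − 0.8166) ≈ 6.6000×0.4283 ≈ 2.8267.
1.645 × SEM ≈ 4.6499
Upper bound: 35 + 4.6499 = 39.6499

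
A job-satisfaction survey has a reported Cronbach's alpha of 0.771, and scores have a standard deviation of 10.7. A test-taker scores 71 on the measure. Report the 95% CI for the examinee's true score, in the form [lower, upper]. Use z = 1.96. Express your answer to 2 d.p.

[60.96, 81.04]

The standard error of measurement is 10.700*√(1 − 0.771) ≈ 10.700*0.479 ≈ 5.120.
1.96 * SEM ≈ 10.036
CI = 71 ± 10.036 → [60.964, 81.036]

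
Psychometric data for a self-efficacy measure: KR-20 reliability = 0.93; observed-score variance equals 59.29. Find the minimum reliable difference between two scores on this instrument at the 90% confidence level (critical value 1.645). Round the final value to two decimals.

SD = √59.29 ≈ 7.70000
SEM = 7.70000 × √(1 − 0.93000) = 7.70000 × √0.07000 ≈ 7.70000 × 0.26458 ≈ 2.03723
SE_diff = SEM × √2 ≈ 2.03723 × 1.41421 ≈ 2.88108
Minimum reliable difference = 1.645 × SE_diff ≈ 1.645 × 2.88108 ≈ 4.73937

4.74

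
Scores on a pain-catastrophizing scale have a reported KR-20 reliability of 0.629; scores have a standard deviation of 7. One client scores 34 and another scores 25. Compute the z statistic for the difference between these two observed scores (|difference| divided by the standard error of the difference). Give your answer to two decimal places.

SEM = 7.00000*√(1 − 0.62900) ≈ 4.26368
SE_diff = √2 * SEM ≈ 6.02976
z = |34 − 25| / 6.02976 = 9 / 6.02976 ≈ 1.49260

1.49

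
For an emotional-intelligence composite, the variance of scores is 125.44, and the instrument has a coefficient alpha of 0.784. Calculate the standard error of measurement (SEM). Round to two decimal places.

5.21

SD = √125.44 ≃ 11.200
SEM = 11.200*√(1 − 0.784) ≃ 5.205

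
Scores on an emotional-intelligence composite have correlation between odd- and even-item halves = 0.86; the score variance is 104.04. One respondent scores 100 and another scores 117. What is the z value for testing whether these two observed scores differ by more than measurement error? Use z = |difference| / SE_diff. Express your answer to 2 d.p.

4.30

σ = 104.04^(1/2) = 10.2000
r_full = 2·0.86 / (1 + 0.86) ≃ 0.9247
The standard error of measurement is 10.2000×√(1 − 0.9247) ≃ 10.2000×0.2744 ≃ 2.7984.
SE_diff = √2 × SEM ≃ 3.9575
z = 17 / 3.9575 ≃ 4.2956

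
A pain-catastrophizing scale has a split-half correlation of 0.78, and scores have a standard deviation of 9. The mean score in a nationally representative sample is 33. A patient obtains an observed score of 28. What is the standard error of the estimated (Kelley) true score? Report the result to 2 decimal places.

r_full = 2·0.78 / (1 + 0.78) ≃ 0.87640
SE_est = 9.00000·√[r(1 − r)] ≃ 2.96208

2.96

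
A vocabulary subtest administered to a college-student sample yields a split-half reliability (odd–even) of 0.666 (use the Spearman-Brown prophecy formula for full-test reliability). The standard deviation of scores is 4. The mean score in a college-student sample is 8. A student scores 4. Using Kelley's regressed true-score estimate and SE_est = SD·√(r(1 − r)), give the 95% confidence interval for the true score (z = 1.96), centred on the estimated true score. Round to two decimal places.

[1.66, 7.94]

Spearman-Brown: r = 2(0.666) / (1 + 0.666) = 1.33200 / 1.66600 ≃ 0.79952
T̂ = 0.79952(4) + 0.20048(8) ≃ 4.80192
SE_est = 4.00000·√[r(1 − r)] ≃ 1.60144
95% CI: 4.80192 ± 3.13882 ≃ (1.66310, 7.94074)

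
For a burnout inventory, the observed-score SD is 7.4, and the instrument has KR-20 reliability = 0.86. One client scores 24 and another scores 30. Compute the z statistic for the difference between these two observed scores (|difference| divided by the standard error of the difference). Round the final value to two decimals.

SEM = 7.40000×√(1 − 0.86000) ≃ 2.76883
Standard error of the difference = 2.76883·√2 ≃ 3.91571
z = 6 / 3.91571 ≃ 1.53229

1.53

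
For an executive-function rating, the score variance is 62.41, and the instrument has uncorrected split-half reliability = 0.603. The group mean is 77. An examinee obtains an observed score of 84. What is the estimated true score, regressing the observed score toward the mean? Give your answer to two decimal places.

Spearman-Brown: r = 2(0.603) / (1 + 0.603) = 1.2060 / 1.6030 ≈ 0.7523
T̂ = 0.7523(84) + 0.2477(77) ≈ 82.2664

82.27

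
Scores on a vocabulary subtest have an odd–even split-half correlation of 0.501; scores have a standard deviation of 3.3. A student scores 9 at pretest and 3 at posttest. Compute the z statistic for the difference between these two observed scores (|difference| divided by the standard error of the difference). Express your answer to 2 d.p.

r_full = 2·0.501 / (1 + 0.501) ≃ 0.66755
SEM = 3.30000 * √(1 − 0.66755) = 3.30000 * √0.33245 ≃ 3.30000 * 0.57658 ≃ 1.90272
SE_diff = √2 * SEM ≃ 2.69085
z = 6 / 2.69085 ≃ 2.22978

2.23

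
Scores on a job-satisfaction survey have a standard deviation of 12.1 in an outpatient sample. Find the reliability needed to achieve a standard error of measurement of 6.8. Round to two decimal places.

Required reliability = 1 − (SEM/SD)² = 1 − 0.31583 ≈ 0.68417

0.68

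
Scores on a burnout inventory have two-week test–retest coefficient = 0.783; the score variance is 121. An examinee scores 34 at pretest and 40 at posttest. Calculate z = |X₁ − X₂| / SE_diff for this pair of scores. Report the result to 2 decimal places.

0.83

σ = 121^(1/2) = 11.00000
SEM = 11.00000 · √(1 − 0.78300) = 11.00000 · √0.21700 ≈ 11.00000 · 0.46583 ≈ 5.12416
SE_diff = √2 · SEM ≈ 7.24665
z = 6 / 7.24665 ≈ 0.82797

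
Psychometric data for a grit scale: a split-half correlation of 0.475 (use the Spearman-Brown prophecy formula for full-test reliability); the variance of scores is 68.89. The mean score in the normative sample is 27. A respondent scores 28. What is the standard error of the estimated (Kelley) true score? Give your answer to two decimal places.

3.97

σ = 68.89^(1/2) = 8.3000
Full-length reliability (Spearman-Brown) = 2(0.475)/(1+0.475) ≈ 0.6441
SE_est = 8.3000×√(0.6441×0.3559) ≈ 3.9740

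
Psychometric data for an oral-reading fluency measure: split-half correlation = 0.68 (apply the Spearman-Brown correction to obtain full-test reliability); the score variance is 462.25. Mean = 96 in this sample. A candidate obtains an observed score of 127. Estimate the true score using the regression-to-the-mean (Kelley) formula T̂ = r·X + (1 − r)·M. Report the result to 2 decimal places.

Full-length reliability (Spearman-Brown) = 2(0.68)/(1+0.68) ≃ 0.80952
Estimated true score = 0.80952×127 + (1 − 0.80952)×96 ≃ 121.09524

121.10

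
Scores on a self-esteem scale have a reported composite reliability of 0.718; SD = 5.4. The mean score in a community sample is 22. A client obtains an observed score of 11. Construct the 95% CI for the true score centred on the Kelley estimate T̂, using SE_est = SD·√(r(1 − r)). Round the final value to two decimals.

[9.34, 18.86]

T̂ = r·X + (1 − r)·M = 0.71800*11 + 0.28200*22 = 7.89800 + 6.20400 ≃ 14.10200
SE_est = SD * √(r(1 − r)) = 5.40000 * √0.20248 ≃ 5.40000 * 0.44997 ≃ 2.42986
CI = 14.10200 ± 1.96 * 2.42986 → [9.33948, 18.86452]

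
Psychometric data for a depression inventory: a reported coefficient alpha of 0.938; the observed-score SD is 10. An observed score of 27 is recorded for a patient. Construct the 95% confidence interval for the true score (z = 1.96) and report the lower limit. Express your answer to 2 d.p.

22.12

The standard error of measurement is 10.00000·√(1 − 0.93800) ≈ 10.00000·0.24900 ≈ 2.48998.
Half-width = 1.96·2.48998 ≈ 4.88036
Lower bound: 27 − 4.88036 = 22.11964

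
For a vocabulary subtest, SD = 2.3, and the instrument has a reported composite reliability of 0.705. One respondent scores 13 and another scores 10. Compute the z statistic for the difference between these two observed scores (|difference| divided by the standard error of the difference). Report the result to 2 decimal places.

SEM = 2.30000·√(1 − 0.70500) ≈ 1.24922
Standard error of the difference = 1.24922·√2 ≈ 1.76666
z = |13 − 10| / 1.76666 = 3 / 1.76666 ≈ 1.69812

1.70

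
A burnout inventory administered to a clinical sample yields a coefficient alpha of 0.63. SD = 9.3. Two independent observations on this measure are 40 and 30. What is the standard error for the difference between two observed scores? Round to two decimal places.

8.00

SEM = 9.3000 · √(1 − 0.6300) = 9.3000 · √0.3700 ≃ 9.3000 · 0.6083 ≃ 5.6570
SE_diff = SEM · √2 ≃ 5.6570 · 1.4142 ≃ 8.0002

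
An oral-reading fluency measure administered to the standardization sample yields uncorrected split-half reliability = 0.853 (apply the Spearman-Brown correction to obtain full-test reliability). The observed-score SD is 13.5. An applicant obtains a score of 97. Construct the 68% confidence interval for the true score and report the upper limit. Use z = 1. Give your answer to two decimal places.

Full-length reliability (Spearman-Brown) = 2(0.853)/(1+0.853) ≃ 0.9207
The standard error of measurement is 13.5000*√(1 − 0.9207) ≃ 13.5000*0.2817 ≃ 3.8024.
1 * SEM ≃ 3.8024
Upper bound: 97 + 3.8024 = 100.8024

100.80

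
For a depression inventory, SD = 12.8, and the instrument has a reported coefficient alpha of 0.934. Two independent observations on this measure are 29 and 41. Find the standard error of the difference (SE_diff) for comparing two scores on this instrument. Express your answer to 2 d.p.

SEM = 12.800*√(1 − 0.934) ≈ 3.288
Standard error of the difference = 3.288·√2 ≈ 4.650

4.65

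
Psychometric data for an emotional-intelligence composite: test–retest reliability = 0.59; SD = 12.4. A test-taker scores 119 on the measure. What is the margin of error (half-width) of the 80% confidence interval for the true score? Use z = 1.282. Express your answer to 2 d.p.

10.18

SEM = 12.4000·√(1 − 0.5900) ≃ 7.9399
Half-width = 1.282·7.9399 ≃ 10.1789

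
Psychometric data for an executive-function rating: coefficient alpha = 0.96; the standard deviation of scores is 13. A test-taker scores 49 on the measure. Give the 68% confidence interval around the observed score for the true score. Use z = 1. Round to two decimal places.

[46.40, 51.60]

The standard error of measurement is 13.000×√(1 − 0.960) ≃ 13.000×0.200 ≃ 2.600.
1 × SEM ≃ 2.600
Interval: (46.400, 51.600)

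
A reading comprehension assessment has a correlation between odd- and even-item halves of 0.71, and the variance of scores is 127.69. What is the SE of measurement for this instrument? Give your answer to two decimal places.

4.65

σ = 127.69^(1/2) = 11.3000
Spearman-Brown: r = 2(0.71) / (1 + 0.71) = 1.4200 / 1.7100 ≈ 0.8304
SEM = 11.3000 · √(1 − 0.8304) = 11.3000 · √0.1696 ≈ 11.3000 · 0.4118 ≈ 4.6535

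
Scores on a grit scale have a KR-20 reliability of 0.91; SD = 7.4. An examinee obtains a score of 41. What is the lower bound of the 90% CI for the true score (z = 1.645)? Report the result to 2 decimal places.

37.35

SEM = 7.400 × √(1 − 0.910) = 7.400 × √0.090 ≃ 7.400 × 0.300 ≃ 2.220
1.645 × SEM ≃ 3.652
Lower limit = 41 − 3.652 ≃ 37.348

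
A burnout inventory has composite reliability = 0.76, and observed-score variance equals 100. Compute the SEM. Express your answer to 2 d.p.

SD = √100 = 10.00000
SEM = 10.00000 × √(1 − 0.76000) = 10.00000 × √0.24000 ≈ 10.00000 × 0.48990 ≈ 4.89898

4.90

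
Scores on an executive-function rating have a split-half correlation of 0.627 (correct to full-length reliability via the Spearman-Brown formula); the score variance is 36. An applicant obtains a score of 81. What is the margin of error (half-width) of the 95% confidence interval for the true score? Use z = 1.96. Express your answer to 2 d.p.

5.63

SD = √36 ≃ 6.00000
Full-length reliability (Spearman-Brown) = 2(0.627)/(1+0.627) ≃ 0.77074
SEM = 6.00000 × √(1 − 0.77074) = 6.00000 × √0.22926 ≃ 6.00000 × 0.47881 ≃ 2.87284
Margin = 1.96 × 2.87284 ≃ 5.63077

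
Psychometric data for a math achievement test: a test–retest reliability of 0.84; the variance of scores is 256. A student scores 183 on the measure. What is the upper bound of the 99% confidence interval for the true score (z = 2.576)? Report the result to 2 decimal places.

σ = 256^(1/2) = 16.0000
SEM = 16.0000 * √(1 − 0.8400) = 16.0000 * √0.1600 ≃ 16.0000 * 0.4000 ≃ 6.4000
Margin = 2.576 * 6.4000 ≃ 16.4864
Upper limit = 183 + 16.4864 ≃ 199.4864

199.49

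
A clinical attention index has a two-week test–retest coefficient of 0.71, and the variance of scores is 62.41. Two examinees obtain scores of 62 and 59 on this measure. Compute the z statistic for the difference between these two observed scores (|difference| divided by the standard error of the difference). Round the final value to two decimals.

0.50

σ = 62.41^(1/2) = 7.900
SEM = 7.900 * √(1 − 0.710) = 7.900 * √0.290 ≈ 7.900 * 0.539 ≈ 4.254
Standard error of the difference = 4.254·√2 ≈ 6.016
z = |62 − 59| / 6.016 = 3 / 6.016 ≈ 0.499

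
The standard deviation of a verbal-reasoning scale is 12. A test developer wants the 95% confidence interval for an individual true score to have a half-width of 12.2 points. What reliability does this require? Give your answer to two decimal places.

SEM needed = half-width / z = 12.2/1.96 ≃ 6.224
r = 1 − (SEM / SD)² = 1 − (6.224 / 12)² ≃ 1 − 0.269 ≃ 0.731

0.73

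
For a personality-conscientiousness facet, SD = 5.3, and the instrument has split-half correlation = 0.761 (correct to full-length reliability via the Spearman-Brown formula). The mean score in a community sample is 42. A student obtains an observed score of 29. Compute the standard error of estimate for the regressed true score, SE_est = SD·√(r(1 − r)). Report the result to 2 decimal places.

1.82

Spearman-Brown: r = 2(0.761) / (1 + 0.761) = 1.522 / 1.761 ≈ 0.864
SE_est = SD · √(r(1 − r)) = 5.300 · √0.117 ≈ 5.300 · 0.342 ≈ 1.815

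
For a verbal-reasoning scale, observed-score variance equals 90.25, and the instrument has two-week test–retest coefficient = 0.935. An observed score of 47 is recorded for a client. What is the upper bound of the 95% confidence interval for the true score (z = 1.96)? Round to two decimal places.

51.75

SD = √90.25 = 9.500
The standard error of measurement is 9.500*√(1 − 0.935) ≈ 9.500*0.255 ≈ 2.422.
1.96 * SEM ≈ 4.747
Upper bound: 47 + 4.747 = 51.747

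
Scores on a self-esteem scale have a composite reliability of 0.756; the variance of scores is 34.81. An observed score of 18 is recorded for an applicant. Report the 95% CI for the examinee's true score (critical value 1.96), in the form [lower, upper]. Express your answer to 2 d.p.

SD = √34.81 = 5.9000
SEM = 5.9000 * √(1 − 0.7560) = 5.9000 * √0.2440 ≃ 5.9000 * 0.4940 ≃ 2.9144
Half-width = 1.96*2.9144 ≃ 5.7122
95% CI: 18 ± 5.7122 = [12.2878, 23.7122]

[12.29, 23.71]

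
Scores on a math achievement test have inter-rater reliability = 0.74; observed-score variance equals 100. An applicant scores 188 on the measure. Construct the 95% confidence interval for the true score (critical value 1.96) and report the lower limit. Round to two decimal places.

SD = √100 = 10.0000
SEM = 10.0000 × √(1 − 0.7400) = 10.0000 × √0.2600 ≈ 10.0000 × 0.5099 ≈ 5.0990
1.96 × SEM ≈ 9.9941
Lower bound: 188 − 9.9941 = 178.0059

178.01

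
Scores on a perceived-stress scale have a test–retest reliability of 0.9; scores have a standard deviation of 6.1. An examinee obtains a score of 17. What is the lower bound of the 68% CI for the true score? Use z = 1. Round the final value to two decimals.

15.07

SEM = 6.10000 · √(1 − 0.90000) = 6.10000 · √0.10000 ≈ 6.10000 · 0.31623 ≈ 1.92899
Half-width = 1·1.92899 ≈ 1.92899
Lower bound: 17 − 1.92899 = 15.07101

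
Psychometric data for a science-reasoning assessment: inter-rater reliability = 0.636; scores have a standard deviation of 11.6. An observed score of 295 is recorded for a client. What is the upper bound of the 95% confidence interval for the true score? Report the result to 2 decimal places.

SEM = 11.600 * √(1 − 0.636) = 11.600 * √0.364 ≃ 11.600 * 0.603 ≃ 6.999
Half-width = 1.96*6.999 ≃ 13.717
Upper limit = 295 + 13.717 ≃ 308.717

308.72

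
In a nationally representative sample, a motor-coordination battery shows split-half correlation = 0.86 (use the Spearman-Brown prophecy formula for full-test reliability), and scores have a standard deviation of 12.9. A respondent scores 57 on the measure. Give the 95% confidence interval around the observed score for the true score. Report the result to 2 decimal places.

Spearman-Brown: r = 2(0.86) / (1 + 0.86) = 1.7200 / 1.8600 ≈ 0.9247
SEM = 12.9000 × √(1 − 0.9247) = 12.9000 × √0.0753 ≈ 12.9000 × 0.2744 ≈ 3.5391
Half-width = 1.96×3.5391 ≈ 6.9367
95% CI: 57 ± 6.9367 = [50.0633, 63.9367]

[50.06, 63.94]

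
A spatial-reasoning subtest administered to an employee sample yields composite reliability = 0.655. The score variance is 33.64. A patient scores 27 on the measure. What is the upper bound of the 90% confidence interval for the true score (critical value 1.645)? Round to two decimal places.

σ = 33.64^(1/2) = 5.8000
The standard error of measurement is 5.8000*√(1 − 0.6550) ≈ 5.8000*0.5874 ≈ 3.4067.
1.645 * SEM ≈ 5.6041
Upper limit = 27 + 5.6041 ≈ 32.6041

32.60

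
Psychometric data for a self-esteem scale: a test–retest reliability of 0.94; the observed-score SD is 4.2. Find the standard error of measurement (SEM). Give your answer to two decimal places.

1.03

SEM = 4.200 * √(1 − 0.940) = 4.200 * √0.060 ≈ 4.200 * 0.245 ≈ 1.029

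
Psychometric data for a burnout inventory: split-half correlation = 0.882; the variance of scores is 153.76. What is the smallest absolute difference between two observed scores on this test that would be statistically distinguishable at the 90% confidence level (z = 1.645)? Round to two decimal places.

7.22

σ = 153.76^(1/2) = 12.4000
Full-length reliability (Spearman-Brown) = 2(0.882)/(1+0.882) ≈ 0.9373
SEM = 12.4000 * √(1 − 0.9373) = 12.4000 * √0.0627 ≈ 12.4000 * 0.2504 ≈ 3.1049
SE_diff = √2 * SEM ≈ 4.3910
Minimum reliable difference = 1.645 * SE_diff ≈ 1.645 * 4.3910 ≈ 7.2233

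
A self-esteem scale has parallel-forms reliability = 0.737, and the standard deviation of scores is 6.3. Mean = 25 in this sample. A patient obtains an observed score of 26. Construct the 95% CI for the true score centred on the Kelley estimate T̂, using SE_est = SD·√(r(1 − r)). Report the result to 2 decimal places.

[20.30, 31.17]

T̂ = r·X + (1 − r)·M = 0.7370×26 + 0.2630×25 = 19.1620 + 6.5750 ≃ 25.7370
SE_est = SD × √(r(1 − r)) = 6.3000 × √0.1938 ≃ 6.3000 × 0.4403 ≃ 2.7737
CI = 25.7370 ± 1.96 × 2.7737 → [20.3006, 31.1734]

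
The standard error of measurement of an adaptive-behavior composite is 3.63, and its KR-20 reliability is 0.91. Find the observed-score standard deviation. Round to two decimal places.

SD = 3.63 / √(1 − 0.91) ≈ 12.1000

12.10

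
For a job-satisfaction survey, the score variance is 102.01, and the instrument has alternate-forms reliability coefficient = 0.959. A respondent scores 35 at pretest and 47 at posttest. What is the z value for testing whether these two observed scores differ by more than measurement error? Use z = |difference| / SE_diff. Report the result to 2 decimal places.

SD = √102.01 = 10.1000
The standard error of measurement is 10.1000·√(1 − 0.9590) ≃ 10.1000·0.2025 ≃ 2.0451.
SE_diff = SEM · √2 ≃ 2.0451 · 1.4142 ≃ 2.8922
z = 12 / 2.8922 ≃ 4.1491

4.15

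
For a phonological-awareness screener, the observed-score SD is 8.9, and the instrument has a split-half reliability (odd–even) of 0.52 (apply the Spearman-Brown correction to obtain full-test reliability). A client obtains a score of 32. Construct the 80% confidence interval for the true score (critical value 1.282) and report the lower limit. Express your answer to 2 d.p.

25.59

Full-length reliability (Spearman-Brown) = 2(0.52)/(1+0.52) ≈ 0.6842
SEM = 8.9000·√(1 − 0.6842) ≈ 5.0014
Half-width = 1.282·5.0014 ≈ 6.4118
Lower bound: 32 − 6.4118 = 25.5882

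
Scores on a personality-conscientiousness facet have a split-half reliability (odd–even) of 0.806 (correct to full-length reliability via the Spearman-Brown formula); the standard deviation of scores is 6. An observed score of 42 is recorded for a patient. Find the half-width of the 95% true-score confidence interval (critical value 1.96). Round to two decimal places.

r_full = 2·0.806 / (1 + 0.806) ≈ 0.893
The standard error of measurement is 6.000·√(1 − 0.893) ≈ 6.000·0.328 ≈ 1.966.
Margin = 1.96 · 1.966 ≈ 3.854

3.85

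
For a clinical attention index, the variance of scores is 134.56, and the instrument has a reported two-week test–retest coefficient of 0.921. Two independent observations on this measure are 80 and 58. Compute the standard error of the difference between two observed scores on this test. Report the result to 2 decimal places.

4.61

σ = 134.56^(1/2) = 11.60000
The standard error of measurement is 11.60000·√(1 − 0.92100) ≈ 11.60000·0.28107 ≈ 3.26040.
Standard error of the difference = 3.26040·√2 ≈ 4.61091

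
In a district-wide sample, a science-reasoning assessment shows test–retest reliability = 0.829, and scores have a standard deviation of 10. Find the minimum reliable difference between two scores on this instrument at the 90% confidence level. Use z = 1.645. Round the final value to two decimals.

SEM = 10.000*√(1 − 0.829) ≃ 4.135
SE_diff = SEM * √2 ≃ 4.135 * 1.414 ≃ 5.848
Minimum reliable difference = 1.645 * SE_diff ≃ 1.645 * 5.848 ≃ 9.620

9.62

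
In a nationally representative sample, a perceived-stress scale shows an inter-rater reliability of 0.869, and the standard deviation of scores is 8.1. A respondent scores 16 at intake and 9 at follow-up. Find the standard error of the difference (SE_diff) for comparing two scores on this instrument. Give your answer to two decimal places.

SEM = 8.1000 × √(1 − 0.8690) = 8.1000 × √0.1310 ≃ 8.1000 × 0.3619 ≃ 2.9317
SE_diff = √2 × SEM ≃ 4.1461

4.15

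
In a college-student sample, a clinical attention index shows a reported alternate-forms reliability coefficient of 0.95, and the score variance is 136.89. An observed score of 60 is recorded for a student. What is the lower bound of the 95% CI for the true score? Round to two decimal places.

54.87

σ = 136.89^(1/2) = 11.700
The standard error of measurement is 11.700·√(1 − 0.950) ≃ 11.700·0.224 ≃ 2.616.
Half-width = 1.96·2.616 ≃ 5.128
Lower limit = 60 − 5.128 ≃ 54.872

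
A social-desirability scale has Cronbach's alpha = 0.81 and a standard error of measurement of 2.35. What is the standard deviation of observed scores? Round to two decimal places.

5.39

σ = SEM·(1 − r)^(−1/2) ≈ 2.35·2.2942 ≈ 5.3913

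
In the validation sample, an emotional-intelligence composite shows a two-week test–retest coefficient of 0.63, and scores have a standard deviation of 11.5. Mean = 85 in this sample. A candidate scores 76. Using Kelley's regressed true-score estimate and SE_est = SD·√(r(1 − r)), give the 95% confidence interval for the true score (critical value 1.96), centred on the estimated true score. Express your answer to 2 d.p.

Estimated true score = 0.630*76 + (1 − 0.630)*85 ≃ 79.330
SE_est = SD * √(r(1 − r)) = 11.500 * √0.233 ≃ 11.500 * 0.483 ≃ 5.552
CI = 79.330 ± 1.96 * 5.552 → [68.448, 90.212]

[68.45, 90.21]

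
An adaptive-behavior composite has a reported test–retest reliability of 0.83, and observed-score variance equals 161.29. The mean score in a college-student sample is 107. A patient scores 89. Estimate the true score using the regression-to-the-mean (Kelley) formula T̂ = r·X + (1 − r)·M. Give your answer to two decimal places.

T̂ = r·X + (1 − r)·M = 0.8300*89 + 0.1700*107 = 73.8700 + 18.1900 ≈ 92.0600

92.06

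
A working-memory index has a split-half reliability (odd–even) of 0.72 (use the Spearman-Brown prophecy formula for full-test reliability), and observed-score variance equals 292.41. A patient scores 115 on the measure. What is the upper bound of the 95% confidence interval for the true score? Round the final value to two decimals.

σ = 292.41^(1/2) = 17.10000
r_full = 2·0.72 / (1 + 0.72) ≈ 0.83721
The standard error of measurement is 17.10000*√(1 − 0.83721) ≈ 17.10000*0.40347 ≈ 6.89939.
Half-width = 1.96*6.89939 ≈ 13.52281
Upper limit = 115 + 13.52281 ≈ 128.52281

128.52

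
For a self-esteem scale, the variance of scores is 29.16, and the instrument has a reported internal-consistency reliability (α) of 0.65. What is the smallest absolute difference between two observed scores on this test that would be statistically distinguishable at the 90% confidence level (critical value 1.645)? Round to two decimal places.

σ = 29.16^(1/2) = 5.40000
SEM = 5.40000 × √(1 − 0.65000) = 5.40000 × √0.35000 ≈ 5.40000 × 0.59161 ≈ 3.19468
SE_diff = √2 × SEM ≈ 4.51796
Minimum reliable difference = 1.645 × SE_diff ≈ 1.645 × 4.51796 ≈ 7.43205

7.43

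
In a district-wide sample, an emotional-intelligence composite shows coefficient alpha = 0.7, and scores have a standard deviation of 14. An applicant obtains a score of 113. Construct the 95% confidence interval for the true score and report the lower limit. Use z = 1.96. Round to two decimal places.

SEM = 14.000 * √(1 − 0.700) = 14.000 * √0.300 ≈ 14.000 * 0.548 ≈ 7.668
1.96 * SEM ≈ 15.030
Lower bound: 113 − 15.030 = 97.970

97.97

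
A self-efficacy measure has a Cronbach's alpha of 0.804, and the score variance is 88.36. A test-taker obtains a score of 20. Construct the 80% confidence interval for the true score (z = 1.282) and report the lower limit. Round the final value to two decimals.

SD = √88.36 ≈ 9.4000
SEM = 9.4000 * √(1 − 0.8040) = 9.4000 * √0.1960 ≈ 9.4000 * 0.4427 ≈ 4.1616
Margin = 1.282 * 4.1616 ≈ 5.3351
Lower bound: 20 − 5.3351 = 14.6649

14.66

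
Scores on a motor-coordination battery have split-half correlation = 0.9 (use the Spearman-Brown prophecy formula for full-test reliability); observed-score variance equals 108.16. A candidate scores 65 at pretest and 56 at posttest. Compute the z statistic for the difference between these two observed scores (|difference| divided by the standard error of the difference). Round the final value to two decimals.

2.67

σ = 108.16^(1/2) = 10.4000
Full-length reliability (Spearman-Brown) = 2(0.9)/(1+0.9) ≈ 0.9474
The standard error of measurement is 10.4000×√(1 − 0.9474) ≈ 10.4000×0.2294 ≈ 2.3859.
Standard error of the difference = 2.3859·√2 ≈ 3.3742
z = |65 − 56| / 3.3742 = 9 / 3.3742 ≈ 2.6673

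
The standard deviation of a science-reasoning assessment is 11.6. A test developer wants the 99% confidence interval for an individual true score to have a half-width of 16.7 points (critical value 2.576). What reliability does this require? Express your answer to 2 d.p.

0.69

Required SEM = 16.7 / 2.576 ≃ 6.483
r = 1 − (6.483/11.6)² ≃ 1 − 0.312 ≃ 0.688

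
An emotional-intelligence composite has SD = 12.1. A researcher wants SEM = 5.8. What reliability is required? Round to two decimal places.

r = 1 − (SEM / SD)² = 1 − (5.800 / 12.1)² ≈ 1 − 0.230 ≈ 0.770

0.77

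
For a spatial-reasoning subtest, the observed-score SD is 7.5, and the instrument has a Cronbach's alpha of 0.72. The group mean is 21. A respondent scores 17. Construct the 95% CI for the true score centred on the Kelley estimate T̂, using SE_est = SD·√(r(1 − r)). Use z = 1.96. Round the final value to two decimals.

Estimated true score = 0.720·17 + (1 − 0.720)·21 ≈ 18.120
SE_est = 7.500·√(0.720·0.280) ≈ 3.367
95% CI: 18.120 ± 6.600 ≈ (11.520, 24.720)

[11.52, 24.72]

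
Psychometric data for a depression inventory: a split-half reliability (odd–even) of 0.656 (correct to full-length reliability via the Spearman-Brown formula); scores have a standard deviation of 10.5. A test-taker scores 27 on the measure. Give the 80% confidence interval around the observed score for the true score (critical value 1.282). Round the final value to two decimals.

[20.86, 33.14]

Full-length reliability (Spearman-Brown) = 2(0.656)/(1+0.656) ≈ 0.7923
SEM = 10.5000×√(1 − 0.7923) ≈ 4.7856
1.282 × SEM ≈ 6.1352
CI = 27 ± 6.1352 → [20.8648, 33.1352]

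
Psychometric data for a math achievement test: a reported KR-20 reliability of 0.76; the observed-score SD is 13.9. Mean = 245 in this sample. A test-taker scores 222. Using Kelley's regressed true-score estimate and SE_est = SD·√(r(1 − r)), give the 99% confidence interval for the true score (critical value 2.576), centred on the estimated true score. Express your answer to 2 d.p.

[212.23, 242.81]

T̂ = r·X + (1 − r)·M = 0.7600×222 + 0.2400×245 = 168.7200 + 58.8000 ≈ 227.5200
SE_est = 13.9000×√(0.7600×0.2400) ≈ 5.9365
CI = 227.5200 ± 2.576 × 5.9365 → [212.2277, 242.8123]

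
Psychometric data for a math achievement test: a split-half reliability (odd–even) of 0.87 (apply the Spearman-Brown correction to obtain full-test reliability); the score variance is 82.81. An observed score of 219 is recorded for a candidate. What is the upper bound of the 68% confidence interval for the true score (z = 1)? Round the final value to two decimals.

221.40

SD = √82.81 ≈ 9.100
r_full = 2·0.87 / (1 + 0.87) ≈ 0.930
SEM = 9.100*√(1 − 0.930) ≈ 2.399
Half-width = 1*2.399 ≈ 2.399
Upper bound: 219 + 2.399 = 221.399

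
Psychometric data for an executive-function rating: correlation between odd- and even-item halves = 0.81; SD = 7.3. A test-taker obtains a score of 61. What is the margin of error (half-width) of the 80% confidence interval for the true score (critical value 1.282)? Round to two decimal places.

r_full = 2·0.81 / (1 + 0.81) ≈ 0.895
The standard error of measurement is 7.300×√(1 − 0.895) ≈ 7.300×0.324 ≈ 2.365.
Margin = 1.282 × 2.365 ≈ 3.032

3.03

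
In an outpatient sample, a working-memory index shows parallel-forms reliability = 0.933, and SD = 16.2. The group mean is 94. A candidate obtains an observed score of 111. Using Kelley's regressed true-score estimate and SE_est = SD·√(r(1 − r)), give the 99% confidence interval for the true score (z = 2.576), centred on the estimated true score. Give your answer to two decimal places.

Estimated true score = 0.9330*111 + (1 − 0.9330)*94 ≈ 109.8610
SE_est = SD * √(r(1 − r)) = 16.2000 * √0.0625 ≈ 16.2000 * 0.2500 ≈ 4.0504
CI = 109.8610 ± 2.576 * 4.0504 → [99.4273, 120.2947]

[99.43, 120.29]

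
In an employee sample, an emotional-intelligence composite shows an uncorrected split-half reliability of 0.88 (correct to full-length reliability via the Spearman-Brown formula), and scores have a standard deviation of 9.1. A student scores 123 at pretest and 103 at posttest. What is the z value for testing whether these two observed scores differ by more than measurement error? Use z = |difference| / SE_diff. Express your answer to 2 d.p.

6.15

Spearman-Brown: r = 2(0.88) / (1 + 0.88) = 1.760 / 1.880 ≈ 0.936
The standard error of measurement is 9.100·√(1 − 0.936) ≈ 9.100·0.253 ≈ 2.299.
SE_diff = SEM · √2 ≈ 2.299 · 1.414 ≈ 3.251
z = 20 / 3.251 ≈ 6.151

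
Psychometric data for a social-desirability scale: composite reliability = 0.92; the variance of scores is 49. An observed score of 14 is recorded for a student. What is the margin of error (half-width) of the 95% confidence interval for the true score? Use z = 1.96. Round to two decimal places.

3.88

σ = 49^(1/2) = 7.0000
SEM = 7.0000·√(1 − 0.9200) ≃ 1.9799
1.96 · SEM ≃ 3.8806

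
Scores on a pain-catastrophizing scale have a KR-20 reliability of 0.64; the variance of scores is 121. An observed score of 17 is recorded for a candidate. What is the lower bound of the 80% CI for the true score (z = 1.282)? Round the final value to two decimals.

8.54

SD = √121 ≃ 11.0000
SEM = 11.0000 × √(1 − 0.6400) = 11.0000 × √0.3600 ≃ 11.0000 × 0.6000 ≃ 6.6000
Half-width = 1.282×6.6000 ≃ 8.4612
Lower limit = 17 − 8.4612 ≃ 8.5388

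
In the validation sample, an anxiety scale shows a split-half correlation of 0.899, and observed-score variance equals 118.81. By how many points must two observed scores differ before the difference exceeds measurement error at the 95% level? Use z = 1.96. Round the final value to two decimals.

SD = √118.81 = 10.9000
Spearman-Brown: r = 2(0.899) / (1 + 0.899) = 1.7980 / 1.8990 ≃ 0.9468
SEM = 10.9000*√(1 − 0.9468) ≃ 2.5138
Standard error of the difference = 2.5138·√2 ≃ 3.5550
Minimum reliable difference = 1.96 * SE_diff ≃ 1.96 * 3.5550 ≃ 6.9678

6.97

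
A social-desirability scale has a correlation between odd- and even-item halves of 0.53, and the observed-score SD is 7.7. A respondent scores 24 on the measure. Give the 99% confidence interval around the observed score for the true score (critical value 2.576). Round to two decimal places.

r_full = 2·0.53 / (1 + 0.53) ≈ 0.69281
SEM = 7.70000 · √(1 − 0.69281) = 7.70000 · √0.30719 ≈ 7.70000 · 0.55425 ≈ 4.26770
Half-width = 2.576·4.26770 ≈ 10.99360
CI = 24 ± 10.99360 → [13.00640, 34.99360]

[13.01, 34.99]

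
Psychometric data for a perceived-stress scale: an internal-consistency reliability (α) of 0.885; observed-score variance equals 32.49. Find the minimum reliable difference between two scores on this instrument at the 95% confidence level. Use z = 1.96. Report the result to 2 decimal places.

5.36

SD = √32.49 ≈ 5.700
SEM = 5.700 · √(1 − 0.885) = 5.700 · √0.115 ≈ 5.700 · 0.339 ≈ 1.933
SE_diff = SEM · √2 ≈ 1.933 · 1.414 ≈ 2.734
Minimum reliable difference = 1.96 · SE_diff ≈ 1.96 · 2.734 ≈ 5.358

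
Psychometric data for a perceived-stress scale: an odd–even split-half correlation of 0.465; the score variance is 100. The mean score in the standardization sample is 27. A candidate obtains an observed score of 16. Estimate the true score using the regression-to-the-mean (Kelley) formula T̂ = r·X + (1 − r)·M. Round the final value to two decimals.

20.02

Full-length reliability (Spearman-Brown) = 2(0.465)/(1+0.465) ≈ 0.63481
Estimated true score = 0.63481×16 + (1 − 0.63481)×27 ≈ 20.01706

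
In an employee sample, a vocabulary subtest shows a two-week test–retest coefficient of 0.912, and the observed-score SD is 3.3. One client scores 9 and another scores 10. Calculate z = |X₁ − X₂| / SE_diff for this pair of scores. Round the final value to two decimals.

0.72

SEM = 3.300 · √(1 − 0.912) = 3.300 · √0.088 ≈ 3.300 · 0.297 ≈ 0.979
SE_diff = √2 · SEM ≈ 1.384
z = |9 − 10| / 1.384 = 1 / 1.384 ≈ 0.722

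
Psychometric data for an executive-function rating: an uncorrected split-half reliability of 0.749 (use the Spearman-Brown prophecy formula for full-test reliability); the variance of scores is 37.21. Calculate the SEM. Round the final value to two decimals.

SD = √37.21 ≈ 6.100
Full-length reliability (Spearman-Brown) = 2(0.749)/(1+0.749) ≈ 0.856
SEM = 6.100*√(1 − 0.856) ≈ 2.311

2.31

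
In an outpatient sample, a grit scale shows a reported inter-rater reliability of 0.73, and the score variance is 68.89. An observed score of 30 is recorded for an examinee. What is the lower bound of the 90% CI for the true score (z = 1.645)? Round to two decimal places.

22.91

σ = 68.89^(1/2) = 8.300
SEM = 8.300 * √(1 − 0.730) = 8.300 * √0.270 ≈ 8.300 * 0.520 ≈ 4.313
Margin = 1.645 * 4.313 ≈ 7.095
Lower limit = 30 − 7.095 ≈ 22.905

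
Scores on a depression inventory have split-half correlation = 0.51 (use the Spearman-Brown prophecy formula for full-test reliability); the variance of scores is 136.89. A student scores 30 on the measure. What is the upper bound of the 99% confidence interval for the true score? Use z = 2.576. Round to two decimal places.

47.17

SD = √136.89 ≈ 11.700
r_full = 2·0.51 / (1 + 0.51) ≈ 0.675
SEM = 11.700 × √(1 − 0.675) = 11.700 × √0.325 ≈ 11.700 × 0.570 ≈ 6.665
2.576 × SEM ≈ 17.169
Upper bound: 30 + 17.169 = 47.169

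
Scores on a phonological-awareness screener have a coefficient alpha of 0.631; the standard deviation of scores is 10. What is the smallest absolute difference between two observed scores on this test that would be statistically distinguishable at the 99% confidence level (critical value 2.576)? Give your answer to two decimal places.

22.13

SEM = 10.000×√(1 − 0.631) ≈ 6.075
SE_diff = SEM × √2 ≈ 6.075 × 1.414 ≈ 8.591
Smallest detectable difference = 2.576×8.591 ≈ 22.130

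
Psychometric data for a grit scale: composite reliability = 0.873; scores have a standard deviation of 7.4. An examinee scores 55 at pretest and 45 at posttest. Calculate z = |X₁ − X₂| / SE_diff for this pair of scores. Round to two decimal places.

2.68

The standard error of measurement is 7.40000*√(1 − 0.87300) ≈ 7.40000*0.35637 ≈ 2.63714.
SE_diff = √2 * SEM ≈ 3.72948
z = |55 − 45| / 3.72948 = 10 / 3.72948 ≈ 2.68134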